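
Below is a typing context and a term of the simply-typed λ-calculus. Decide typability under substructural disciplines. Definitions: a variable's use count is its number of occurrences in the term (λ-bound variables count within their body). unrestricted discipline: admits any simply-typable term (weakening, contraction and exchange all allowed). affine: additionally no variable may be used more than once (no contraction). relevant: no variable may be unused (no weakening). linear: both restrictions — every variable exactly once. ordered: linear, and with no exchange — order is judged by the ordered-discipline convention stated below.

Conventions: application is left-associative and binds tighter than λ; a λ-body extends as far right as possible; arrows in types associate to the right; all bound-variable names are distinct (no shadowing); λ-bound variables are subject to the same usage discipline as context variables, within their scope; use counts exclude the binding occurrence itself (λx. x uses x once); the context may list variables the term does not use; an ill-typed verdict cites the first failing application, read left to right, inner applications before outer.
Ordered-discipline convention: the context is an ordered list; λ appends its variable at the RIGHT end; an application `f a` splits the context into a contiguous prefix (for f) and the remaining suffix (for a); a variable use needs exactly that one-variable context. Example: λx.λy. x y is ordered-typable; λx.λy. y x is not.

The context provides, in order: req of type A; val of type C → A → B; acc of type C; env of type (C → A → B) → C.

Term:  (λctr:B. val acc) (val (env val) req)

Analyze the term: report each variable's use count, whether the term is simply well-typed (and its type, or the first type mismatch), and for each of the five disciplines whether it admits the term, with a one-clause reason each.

usage: req: 1×, val: 3×, acc: 1×, env: 1×, ctr (λ-bound): 0×
use order (left to right): val, acc, val, env, val, req
typing: the term checks, with type A → B
ordered: ✗, needs contraction — val ×3; ctr left unused
linear: ✗, needs contraction — val ×3; ctr left unused
affine: ✗, needs contraction — val ×3
relevant: ✗, ctr left unused
unrestricted: ✓, typability at A → B is all that's needed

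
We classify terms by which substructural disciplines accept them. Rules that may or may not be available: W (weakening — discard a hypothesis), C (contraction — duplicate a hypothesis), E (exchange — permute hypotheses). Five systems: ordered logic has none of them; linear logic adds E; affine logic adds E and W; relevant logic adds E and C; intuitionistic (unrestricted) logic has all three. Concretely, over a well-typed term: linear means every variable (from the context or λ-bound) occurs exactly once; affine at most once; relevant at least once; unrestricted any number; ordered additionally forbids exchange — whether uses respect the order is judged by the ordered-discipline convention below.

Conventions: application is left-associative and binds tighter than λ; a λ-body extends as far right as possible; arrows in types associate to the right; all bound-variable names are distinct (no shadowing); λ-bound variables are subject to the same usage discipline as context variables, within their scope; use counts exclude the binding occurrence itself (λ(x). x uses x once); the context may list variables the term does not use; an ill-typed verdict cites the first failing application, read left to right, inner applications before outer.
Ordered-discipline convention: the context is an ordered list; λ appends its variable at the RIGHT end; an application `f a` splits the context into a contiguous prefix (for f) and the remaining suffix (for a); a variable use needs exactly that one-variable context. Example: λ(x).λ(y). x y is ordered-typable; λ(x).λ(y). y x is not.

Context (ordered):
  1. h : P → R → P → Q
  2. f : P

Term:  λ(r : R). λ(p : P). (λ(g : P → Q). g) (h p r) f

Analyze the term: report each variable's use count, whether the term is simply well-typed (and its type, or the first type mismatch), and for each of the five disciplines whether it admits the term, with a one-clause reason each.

use counts: h=1, f=1, r (bound)=1, p (bound)=1, g (bound)=1
use order (left to right): g, h, p, r, f
typing: the term checks, with type R → P → Q
ordered ✗ (no ordered split (uses run g, h, p, r, f))
linear ✓ (single use per variable (h, f, r, p, g))
affine ✓ (none of h, f, r, p, g used more than once)
relevant ✓ (at least one use each (h, f, r, p, g))
unrestricted ✓ (type-checks (R → P → Q) and nothing is barred)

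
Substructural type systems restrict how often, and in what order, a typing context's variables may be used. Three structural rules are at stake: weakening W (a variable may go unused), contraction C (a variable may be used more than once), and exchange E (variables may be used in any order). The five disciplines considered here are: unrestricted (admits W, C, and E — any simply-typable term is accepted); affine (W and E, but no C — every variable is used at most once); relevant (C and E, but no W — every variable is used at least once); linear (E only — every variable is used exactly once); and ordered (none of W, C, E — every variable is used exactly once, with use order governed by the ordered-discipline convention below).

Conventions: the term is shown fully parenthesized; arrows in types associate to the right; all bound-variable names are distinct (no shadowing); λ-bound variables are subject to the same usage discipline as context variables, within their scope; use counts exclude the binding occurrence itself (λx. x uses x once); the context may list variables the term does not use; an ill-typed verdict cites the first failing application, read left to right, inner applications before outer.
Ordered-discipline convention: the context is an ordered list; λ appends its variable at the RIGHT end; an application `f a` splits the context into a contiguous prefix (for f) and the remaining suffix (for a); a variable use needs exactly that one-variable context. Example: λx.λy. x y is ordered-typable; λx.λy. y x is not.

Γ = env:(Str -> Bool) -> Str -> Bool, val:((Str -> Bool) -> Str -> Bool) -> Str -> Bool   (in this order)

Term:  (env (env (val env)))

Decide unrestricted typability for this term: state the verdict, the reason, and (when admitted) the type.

yes — well-typed at Str -> Bool; no restrictions here; term : Str -> Bool
counts: env ×3; val ×1
left-to-right use order: env, env, val, env
typing: well-typed — term : Str -> Bool
per-discipline verdicts: ordered ✗ · linear ✗ · affine ✗ · relevant ✓ · unrestricted ✓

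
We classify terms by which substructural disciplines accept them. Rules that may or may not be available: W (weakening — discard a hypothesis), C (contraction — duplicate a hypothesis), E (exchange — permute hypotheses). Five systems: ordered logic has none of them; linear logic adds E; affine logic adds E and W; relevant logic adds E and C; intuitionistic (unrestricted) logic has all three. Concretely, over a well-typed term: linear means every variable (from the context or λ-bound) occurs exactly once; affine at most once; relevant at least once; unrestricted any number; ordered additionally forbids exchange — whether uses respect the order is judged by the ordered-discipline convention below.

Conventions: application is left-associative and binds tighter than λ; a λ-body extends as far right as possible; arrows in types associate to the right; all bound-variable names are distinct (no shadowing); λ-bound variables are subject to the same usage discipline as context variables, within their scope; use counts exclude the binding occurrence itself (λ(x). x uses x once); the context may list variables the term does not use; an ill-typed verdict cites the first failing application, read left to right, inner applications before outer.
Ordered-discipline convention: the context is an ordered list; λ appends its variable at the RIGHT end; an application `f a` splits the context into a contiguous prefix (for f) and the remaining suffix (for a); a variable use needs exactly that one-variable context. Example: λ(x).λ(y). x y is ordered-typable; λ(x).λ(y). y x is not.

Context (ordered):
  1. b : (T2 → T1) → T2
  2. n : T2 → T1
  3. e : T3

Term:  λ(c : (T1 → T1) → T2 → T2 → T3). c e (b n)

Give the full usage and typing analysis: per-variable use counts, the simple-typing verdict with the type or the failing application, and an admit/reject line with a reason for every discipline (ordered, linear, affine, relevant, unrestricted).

use counts: b ×1; n ×1; e ×1; c (bound) ×1
use order (left to right): c, e, b, n
typing: ill-typed: an application expects T1 → T1 but receives T3
ordered ✗ (a type mismatch blocks all five)
linear ✗ (the type mismatch rejects it)
affine ✗ (not simply typable)
relevant ✗ (fails simple typing)
unrestricted ✗ (a type mismatch blocks all five)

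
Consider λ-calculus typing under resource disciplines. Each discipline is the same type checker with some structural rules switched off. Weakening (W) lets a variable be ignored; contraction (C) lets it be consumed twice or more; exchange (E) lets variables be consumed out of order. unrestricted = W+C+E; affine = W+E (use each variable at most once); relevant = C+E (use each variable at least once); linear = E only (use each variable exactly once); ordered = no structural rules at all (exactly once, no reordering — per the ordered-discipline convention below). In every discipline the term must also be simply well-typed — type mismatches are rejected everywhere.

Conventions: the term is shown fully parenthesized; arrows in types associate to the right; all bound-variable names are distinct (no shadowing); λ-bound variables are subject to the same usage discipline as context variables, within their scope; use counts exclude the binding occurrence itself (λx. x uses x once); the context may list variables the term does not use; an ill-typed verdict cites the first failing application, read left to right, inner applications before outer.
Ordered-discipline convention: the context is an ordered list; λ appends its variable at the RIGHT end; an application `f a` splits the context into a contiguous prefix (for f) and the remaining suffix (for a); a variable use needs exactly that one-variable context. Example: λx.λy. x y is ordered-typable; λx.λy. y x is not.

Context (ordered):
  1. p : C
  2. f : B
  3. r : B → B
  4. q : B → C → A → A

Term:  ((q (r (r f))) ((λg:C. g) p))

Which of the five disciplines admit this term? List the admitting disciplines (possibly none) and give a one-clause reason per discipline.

admitted by: relevant, unrestricted
usage: p: 1, f: 1, r: 2, q: 1, g [bound]: 1
left-to-right use order: q, r, r, f, g, p
typing: ✓ — A → A
ordered ✗ (repeated use of r ×2)
linear ✗ (repeated use of r ×2)
affine ✗ (repeated use of r ×2)
relevant ✓ (p, f, r, q, g: all used, weakening unneeded)
unrestricted ✓ (simply typable at A → A; W, C, E all held)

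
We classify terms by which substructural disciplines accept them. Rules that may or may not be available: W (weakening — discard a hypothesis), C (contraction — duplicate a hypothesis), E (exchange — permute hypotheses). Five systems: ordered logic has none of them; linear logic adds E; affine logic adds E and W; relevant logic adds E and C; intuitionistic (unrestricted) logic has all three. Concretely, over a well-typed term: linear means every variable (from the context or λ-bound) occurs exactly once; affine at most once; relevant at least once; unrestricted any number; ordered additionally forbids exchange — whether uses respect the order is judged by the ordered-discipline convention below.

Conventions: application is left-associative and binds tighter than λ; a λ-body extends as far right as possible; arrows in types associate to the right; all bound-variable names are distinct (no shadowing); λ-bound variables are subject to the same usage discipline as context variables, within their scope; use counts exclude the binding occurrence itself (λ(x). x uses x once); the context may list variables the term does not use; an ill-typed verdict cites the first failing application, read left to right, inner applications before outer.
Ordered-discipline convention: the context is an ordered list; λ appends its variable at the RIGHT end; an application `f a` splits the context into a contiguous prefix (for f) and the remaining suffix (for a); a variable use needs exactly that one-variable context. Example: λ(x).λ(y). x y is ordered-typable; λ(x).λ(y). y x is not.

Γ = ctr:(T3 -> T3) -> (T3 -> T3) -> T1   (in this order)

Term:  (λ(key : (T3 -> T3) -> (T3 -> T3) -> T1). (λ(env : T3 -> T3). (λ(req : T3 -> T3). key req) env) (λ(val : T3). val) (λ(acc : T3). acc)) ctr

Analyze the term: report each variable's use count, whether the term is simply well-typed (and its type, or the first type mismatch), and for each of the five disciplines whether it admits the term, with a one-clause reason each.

use counts: ctr ×1, key (bound) ×1, env (bound) ×1, req (bound) ×1, val (bound) ×1, acc (bound) ×1
left-to-right use order: key, req, env, val, acc, ctr
typing: ✓ — T1
ordered: ✓, single-use (ctr, key, env, req, val, acc), ordered derivation ok
linear: ✓, each of ctr, key, env, req, val, acc used exactly once
affine: ✓, no duplicate uses among ctr, key, env, req, val, acc
relevant: ✓, at least one use each (ctr, key, env, req, val, acc)
unrestricted: ✓, type-checks (T1) and nothing is barred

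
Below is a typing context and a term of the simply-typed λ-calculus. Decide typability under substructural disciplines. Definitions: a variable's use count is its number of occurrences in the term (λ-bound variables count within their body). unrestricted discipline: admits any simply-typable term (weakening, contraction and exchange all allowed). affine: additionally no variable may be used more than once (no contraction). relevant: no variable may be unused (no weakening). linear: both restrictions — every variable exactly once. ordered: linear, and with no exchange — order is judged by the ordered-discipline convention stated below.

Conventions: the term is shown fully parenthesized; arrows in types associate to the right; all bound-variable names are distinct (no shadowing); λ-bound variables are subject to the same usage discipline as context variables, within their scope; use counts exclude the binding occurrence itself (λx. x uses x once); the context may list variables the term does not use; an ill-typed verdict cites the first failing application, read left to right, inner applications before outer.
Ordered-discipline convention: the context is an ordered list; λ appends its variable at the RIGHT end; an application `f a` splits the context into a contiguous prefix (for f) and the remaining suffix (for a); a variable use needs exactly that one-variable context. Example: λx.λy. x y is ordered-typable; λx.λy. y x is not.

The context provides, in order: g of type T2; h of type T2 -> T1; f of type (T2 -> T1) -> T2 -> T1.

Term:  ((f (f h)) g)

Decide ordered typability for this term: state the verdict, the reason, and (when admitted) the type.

no — needs contraction — f ×2
variable uses: g: 1; h: 1; f: 2
left-to-right use order: f, f, h, g
typing: well-typed — term : T1
per-discipline verdicts: ordered ✗ | linear ✗ | affine ✗ | relevant ✓ | unrestricted ✓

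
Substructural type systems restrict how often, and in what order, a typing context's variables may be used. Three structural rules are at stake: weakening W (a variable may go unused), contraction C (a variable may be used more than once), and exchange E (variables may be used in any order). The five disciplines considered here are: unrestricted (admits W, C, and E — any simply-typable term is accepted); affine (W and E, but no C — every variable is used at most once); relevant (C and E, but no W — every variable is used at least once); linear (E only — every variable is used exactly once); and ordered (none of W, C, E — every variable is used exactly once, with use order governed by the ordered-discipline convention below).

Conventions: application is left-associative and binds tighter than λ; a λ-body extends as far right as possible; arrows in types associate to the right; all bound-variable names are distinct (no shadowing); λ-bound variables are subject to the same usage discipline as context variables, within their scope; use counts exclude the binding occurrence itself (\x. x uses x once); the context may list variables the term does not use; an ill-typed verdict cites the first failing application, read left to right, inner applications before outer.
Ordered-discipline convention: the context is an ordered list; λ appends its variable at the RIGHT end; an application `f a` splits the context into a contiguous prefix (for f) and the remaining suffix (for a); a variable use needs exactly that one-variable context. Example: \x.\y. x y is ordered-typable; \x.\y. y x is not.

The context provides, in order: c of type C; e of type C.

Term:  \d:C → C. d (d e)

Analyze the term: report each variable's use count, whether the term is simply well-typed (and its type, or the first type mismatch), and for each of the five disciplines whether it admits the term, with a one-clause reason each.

variable uses: c ×0, e ×1, d (λ-bound) ×2
order of uses: d, d, e
typing: well-typed — term : (C → C) → C
ordered: ✗ — uses contraction: d ×2; needs weakening: c unused
linear: ✗ — uses contraction: d ×2; needs weakening: c unused
affine: ✗ — uses contraction: d ×2
relevant: ✗ — needs weakening: c unused
unrestricted: ✓ — typability at (C → C) → C is all that's needed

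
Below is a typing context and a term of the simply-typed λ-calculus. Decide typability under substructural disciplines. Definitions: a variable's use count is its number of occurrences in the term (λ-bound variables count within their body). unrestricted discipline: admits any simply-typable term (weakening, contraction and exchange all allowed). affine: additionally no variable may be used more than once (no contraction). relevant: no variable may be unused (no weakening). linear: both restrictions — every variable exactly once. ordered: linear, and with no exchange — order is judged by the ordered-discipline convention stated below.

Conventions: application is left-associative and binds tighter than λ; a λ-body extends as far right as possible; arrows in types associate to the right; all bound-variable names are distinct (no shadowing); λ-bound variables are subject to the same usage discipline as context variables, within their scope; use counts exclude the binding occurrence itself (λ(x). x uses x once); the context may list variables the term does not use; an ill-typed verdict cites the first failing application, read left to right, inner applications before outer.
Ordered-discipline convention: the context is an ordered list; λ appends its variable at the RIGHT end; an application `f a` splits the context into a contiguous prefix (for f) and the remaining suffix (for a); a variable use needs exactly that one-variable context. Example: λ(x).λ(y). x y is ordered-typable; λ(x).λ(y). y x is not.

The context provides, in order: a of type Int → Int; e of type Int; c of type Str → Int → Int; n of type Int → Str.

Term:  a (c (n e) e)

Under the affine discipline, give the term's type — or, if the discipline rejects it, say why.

not well-typed under affine — repeated use of e ×2
counts: a ×1; e ×2; c ×1; n ×1
uses in reading order: a, c, n, e, e
typing: well-typed at Int
per-discipline verdicts: ordered ✗ | linear ✗ | affine ✗ | relevant ✓ | unrestricted ✓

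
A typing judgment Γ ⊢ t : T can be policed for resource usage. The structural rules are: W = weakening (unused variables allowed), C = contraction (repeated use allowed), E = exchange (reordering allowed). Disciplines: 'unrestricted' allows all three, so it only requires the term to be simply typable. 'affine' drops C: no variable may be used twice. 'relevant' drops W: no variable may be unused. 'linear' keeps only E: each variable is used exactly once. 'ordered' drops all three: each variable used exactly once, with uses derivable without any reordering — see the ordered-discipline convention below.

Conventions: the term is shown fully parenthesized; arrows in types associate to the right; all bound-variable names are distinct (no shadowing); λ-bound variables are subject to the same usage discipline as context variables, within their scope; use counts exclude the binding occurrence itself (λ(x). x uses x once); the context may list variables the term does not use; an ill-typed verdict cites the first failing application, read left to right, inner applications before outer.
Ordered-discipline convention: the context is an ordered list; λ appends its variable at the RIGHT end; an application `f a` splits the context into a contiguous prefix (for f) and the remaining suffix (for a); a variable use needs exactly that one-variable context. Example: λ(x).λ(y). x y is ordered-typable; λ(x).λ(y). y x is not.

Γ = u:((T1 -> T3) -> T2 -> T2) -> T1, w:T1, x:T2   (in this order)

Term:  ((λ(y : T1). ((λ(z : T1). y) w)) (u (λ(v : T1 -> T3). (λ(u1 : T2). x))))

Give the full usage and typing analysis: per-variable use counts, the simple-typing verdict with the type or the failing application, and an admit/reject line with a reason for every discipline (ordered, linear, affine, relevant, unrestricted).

variable uses: u ×1, w ×1, x ×1, y [bound] ×1, z [bound] ×0, v [bound] ×0, u1 [bound] ×0
left-to-right use order: y, w, u, x
typing: well-typed — term : T1
ordered ✗ (z, v, u1 never used (weakening))
linear ✗ (z, v, u1 never used (weakening))
affine ✓ (u, w, x, y, z, v, u1: no repeats, contraction unneeded)
relevant ✗ (z, v, u1 never used (weakening))
unrestricted ✓ (typability at T1 is all that's needed)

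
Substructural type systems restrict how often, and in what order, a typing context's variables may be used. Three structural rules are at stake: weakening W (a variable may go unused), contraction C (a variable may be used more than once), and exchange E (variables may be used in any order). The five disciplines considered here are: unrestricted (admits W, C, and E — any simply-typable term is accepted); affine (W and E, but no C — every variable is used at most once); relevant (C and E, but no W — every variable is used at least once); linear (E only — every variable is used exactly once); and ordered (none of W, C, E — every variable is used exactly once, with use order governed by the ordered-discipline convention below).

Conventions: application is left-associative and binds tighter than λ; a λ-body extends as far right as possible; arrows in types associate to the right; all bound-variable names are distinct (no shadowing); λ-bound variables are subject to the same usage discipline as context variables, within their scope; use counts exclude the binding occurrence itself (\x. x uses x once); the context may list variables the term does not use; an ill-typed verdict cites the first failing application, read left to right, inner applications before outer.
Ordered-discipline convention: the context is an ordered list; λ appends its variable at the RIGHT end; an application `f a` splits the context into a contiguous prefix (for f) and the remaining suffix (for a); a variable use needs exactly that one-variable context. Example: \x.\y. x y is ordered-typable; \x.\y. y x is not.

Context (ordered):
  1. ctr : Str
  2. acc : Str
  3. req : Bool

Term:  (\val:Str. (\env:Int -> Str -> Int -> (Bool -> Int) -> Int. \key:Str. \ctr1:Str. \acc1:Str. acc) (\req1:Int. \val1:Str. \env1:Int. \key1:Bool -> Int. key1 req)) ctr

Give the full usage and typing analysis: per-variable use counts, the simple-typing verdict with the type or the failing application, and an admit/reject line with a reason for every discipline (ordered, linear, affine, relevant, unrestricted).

counts: ctr: 1, acc: 1, req: 1, val (λ-bound): 0, env (λ-bound): 0, key (λ-bound): 0, ctr1 (λ-bound): 0, acc1 (λ-bound): 0, req1 (λ-bound): 0, val1 (λ-bound): 0, env1 (λ-bound): 0, key1 (λ-bound): 1
order of uses: acc, key1, req, ctr
typing: well-typed at Str -> Str -> Str -> Str
ordered: ✗, unused: val, env, key, ctr1, acc1, req1, val1, env1 — weakening required
linear: ✗, unused: val, env, key, ctr1, acc1, req1, val1, env1 — weakening required
affine: ✓, at most one use each (ctr, acc, req, val, env, key, ctr1, acc1, req1, val1, env1, key1)
relevant: ✗, unused: val, env, key, ctr1, acc1, req1, val1, env1 — weakening required
unrestricted: ✓, type-checks (Str -> Str -> Str -> Str) and nothing is barred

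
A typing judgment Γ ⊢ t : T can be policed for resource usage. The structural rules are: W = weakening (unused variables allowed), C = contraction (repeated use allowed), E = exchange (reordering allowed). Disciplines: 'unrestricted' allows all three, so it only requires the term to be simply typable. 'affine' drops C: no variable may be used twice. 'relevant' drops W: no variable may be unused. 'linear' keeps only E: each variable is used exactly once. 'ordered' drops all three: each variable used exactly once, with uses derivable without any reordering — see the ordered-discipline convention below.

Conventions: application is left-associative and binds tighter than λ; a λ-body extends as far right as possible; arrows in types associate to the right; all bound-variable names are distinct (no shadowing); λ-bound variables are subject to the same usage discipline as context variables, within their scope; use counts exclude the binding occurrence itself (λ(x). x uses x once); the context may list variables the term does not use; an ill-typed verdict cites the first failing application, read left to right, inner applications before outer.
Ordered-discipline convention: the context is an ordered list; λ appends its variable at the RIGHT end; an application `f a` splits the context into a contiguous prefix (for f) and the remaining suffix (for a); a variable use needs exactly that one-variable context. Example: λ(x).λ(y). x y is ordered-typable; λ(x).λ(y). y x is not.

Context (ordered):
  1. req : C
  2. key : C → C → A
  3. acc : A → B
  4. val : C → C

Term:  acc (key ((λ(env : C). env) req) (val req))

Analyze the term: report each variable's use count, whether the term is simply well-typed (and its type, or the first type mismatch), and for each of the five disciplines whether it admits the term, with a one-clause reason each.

variable uses: req ×2, key ×1, acc ×1, val ×1, env (bound) ×1
use order (left to right): acc, key, env, req, val, req
typing: well-typed at B
ordered: ✗, needs contraction — req ×2
linear: ✗, needs contraction — req ×2
affine: ✗, needs contraction — req ×2
relevant: ✓, none of req, key, acc, val, env goes unused
unrestricted: ✓, type-checks (B) and nothing is barred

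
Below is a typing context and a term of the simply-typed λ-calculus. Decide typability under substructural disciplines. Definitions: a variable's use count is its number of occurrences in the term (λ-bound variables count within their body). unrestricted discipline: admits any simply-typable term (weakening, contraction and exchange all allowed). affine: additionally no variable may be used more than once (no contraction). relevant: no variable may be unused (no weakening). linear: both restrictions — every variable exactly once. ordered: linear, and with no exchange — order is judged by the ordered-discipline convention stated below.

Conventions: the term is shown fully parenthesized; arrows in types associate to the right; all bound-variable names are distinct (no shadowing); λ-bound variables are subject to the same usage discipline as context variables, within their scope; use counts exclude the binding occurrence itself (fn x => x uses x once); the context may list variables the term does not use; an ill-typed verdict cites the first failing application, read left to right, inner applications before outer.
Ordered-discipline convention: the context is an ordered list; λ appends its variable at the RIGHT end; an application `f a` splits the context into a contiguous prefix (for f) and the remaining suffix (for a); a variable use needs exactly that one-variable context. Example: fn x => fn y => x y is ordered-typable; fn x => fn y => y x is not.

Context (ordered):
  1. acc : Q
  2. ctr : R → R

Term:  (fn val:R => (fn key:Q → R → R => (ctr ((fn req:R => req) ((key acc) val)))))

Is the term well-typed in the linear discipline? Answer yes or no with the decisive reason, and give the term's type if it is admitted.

yes — each of acc, ctr, val, key, req used exactly once; term : R → (Q → R → R) → R
counts: acc: 1×; ctr: 1×; val (bound): 1×; key (bound): 1×; req (bound): 1×
uses in reading order: ctr, req, key, acc, val
typing: the term checks, with type R → (Q → R → R) → R
all disciplines: ordered ✗ | linear ✓ | affine ✓ | relevant ✓ | unrestricted ✓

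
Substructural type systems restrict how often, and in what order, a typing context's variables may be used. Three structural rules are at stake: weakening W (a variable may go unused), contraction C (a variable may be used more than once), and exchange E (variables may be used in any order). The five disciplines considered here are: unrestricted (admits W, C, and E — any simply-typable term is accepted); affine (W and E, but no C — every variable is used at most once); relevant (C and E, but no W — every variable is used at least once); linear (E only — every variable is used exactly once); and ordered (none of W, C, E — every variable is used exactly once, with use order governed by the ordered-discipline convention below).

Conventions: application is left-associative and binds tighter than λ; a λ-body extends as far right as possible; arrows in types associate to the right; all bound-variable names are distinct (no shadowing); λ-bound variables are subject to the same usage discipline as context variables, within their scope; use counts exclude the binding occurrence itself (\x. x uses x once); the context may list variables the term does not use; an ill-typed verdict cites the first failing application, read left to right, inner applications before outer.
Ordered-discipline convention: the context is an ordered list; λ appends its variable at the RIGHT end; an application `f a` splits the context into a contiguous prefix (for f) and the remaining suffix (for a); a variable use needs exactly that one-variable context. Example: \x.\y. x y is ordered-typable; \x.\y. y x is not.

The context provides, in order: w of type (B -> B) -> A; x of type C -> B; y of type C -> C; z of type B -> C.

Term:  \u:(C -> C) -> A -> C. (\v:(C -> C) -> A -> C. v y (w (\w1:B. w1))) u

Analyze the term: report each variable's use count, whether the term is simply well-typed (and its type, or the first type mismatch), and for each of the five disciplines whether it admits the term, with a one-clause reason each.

use counts: w: 1×, x: 0×, y: 1×, z: 0×, u (λ-bound): 1×, v (λ-bound): 1×, w1 (λ-bound): 1×
uses in reading order: v, y, w, w1, u
typing: well-typed — term : ((C -> C) -> A -> C) -> C
ordered ✗ (needs weakening: x, z unused)
linear ✗ (needs weakening: x, z unused)
affine ✓ (none of w, x, y, z, u, v, w1 used more than once)
relevant ✗ (needs weakening: x, z unused)
unrestricted ✓ (well-typed at ((C -> C) -> A -> C) -> C; no restrictions here)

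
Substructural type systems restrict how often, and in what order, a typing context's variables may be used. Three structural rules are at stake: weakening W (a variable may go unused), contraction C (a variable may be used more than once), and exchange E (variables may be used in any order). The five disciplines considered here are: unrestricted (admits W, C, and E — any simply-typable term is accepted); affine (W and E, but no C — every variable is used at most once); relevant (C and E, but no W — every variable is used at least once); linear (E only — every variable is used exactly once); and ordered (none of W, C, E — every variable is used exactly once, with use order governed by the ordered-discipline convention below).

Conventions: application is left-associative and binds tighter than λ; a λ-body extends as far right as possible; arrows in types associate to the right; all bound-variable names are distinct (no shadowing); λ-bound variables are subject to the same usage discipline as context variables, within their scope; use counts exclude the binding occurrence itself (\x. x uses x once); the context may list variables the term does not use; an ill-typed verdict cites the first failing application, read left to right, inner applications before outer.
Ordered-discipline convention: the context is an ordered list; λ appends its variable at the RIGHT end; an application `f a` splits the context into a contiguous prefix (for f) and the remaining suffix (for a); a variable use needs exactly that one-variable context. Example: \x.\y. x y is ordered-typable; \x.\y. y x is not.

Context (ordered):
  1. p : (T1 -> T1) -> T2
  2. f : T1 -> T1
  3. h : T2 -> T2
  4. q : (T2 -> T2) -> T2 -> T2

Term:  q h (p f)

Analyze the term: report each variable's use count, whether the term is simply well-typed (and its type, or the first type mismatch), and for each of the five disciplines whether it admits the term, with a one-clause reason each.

counts: p ×1, f ×1, h ×1, q ×1
order of uses: q, h, p, f
typing: ✓ — T2
ordered: ✗ — no ordered split (uses run q, h, p, f)
linear: ✓ — exactly-once usage across p, f, h, q
affine: ✓ — none of p, f, h, q used more than once
relevant: ✓ — p, f, h, q: all used, weakening unneeded
unrestricted: ✓ — type-checks (T2) and nothing is barred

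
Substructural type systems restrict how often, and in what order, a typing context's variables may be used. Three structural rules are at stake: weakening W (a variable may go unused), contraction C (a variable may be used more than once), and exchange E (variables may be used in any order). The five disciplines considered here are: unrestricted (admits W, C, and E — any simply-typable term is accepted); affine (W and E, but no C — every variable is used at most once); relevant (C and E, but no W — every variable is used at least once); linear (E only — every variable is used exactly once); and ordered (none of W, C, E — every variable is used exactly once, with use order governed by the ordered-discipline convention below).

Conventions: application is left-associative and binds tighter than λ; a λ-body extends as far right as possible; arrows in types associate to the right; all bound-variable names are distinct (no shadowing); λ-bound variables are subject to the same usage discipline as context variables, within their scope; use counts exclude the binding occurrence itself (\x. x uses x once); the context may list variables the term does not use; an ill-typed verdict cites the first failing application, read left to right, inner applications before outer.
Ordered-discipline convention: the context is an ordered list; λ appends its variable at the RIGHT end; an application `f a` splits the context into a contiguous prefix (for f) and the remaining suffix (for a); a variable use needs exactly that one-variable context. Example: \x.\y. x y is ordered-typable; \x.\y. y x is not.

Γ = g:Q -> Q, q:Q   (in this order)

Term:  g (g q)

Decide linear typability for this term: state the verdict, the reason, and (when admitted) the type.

no — repeated use of g ×2
variable uses: g=2; q=1
use order (left to right): g, g, q
typing: the term checks, with type Q
summary: ordered ✗ | linear ✗ | affine ✗ | relevant ✓ | unrestricted ✓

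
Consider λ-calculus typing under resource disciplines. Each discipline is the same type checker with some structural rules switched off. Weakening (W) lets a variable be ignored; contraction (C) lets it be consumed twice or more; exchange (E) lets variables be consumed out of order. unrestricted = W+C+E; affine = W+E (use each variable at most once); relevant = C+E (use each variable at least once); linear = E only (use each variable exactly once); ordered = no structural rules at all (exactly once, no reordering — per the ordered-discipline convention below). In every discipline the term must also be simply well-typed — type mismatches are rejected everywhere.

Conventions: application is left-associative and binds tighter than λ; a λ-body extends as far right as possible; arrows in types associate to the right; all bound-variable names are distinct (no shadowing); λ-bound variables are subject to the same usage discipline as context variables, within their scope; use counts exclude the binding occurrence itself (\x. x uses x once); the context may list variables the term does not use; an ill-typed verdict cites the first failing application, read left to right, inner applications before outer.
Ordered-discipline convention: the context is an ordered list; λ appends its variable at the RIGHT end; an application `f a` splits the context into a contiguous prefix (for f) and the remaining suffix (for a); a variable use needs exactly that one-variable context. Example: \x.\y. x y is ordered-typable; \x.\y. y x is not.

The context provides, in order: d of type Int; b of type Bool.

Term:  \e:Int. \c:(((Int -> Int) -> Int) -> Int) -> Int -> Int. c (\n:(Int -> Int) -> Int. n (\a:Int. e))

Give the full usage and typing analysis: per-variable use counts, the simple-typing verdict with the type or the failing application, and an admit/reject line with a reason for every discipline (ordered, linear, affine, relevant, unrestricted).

variable uses: d=0; b=0; e (λ-bound)=1; c (λ-bound)=1; n (λ-bound)=1; a (λ-bound)=0
order of uses: c, n, e
typing: well-typed at Int -> ((((Int -> Int) -> Int) -> Int) -> Int -> Int) -> Int -> Int
ordered: ✗ — needs weakening: d, b, a unused
linear: ✗ — needs weakening: d, b, a unused
affine: ✓ — at most one use each (d, b, e, c, n, a)
relevant: ✗ — needs weakening: d, b, a unused
unrestricted: ✓ — simply typable at Int -> ((((Int -> Int) -> Int) -> Int) -> Int -> Int) -> Int -> Int; W, C, E all held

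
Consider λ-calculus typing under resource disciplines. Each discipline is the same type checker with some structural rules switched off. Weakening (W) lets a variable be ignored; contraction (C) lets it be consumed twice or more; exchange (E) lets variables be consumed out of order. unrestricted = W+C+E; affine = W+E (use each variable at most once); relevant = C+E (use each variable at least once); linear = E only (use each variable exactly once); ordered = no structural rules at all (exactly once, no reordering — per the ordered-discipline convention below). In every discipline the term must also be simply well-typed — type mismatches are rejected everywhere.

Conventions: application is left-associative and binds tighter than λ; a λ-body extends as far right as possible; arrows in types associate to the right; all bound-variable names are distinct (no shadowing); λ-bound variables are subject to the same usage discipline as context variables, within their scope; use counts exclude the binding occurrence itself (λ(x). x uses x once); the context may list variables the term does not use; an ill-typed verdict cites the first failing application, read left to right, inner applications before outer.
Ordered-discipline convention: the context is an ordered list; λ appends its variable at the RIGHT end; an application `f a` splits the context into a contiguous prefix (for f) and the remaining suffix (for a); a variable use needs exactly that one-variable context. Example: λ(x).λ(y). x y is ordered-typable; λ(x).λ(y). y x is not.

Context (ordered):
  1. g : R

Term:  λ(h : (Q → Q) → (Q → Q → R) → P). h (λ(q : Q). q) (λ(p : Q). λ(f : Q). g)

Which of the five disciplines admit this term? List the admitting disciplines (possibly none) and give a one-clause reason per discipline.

admitted in: affine, unrestricted
usage: g=1, h (λ-bound)=1, q (λ-bound)=1, p (λ-bound)=0, f (λ-bound)=0
left-to-right use order: h, q, g
typing: well-typed — term : ((Q → Q) → (Q → Q → R) → P) → P
ordered: ✗ — p, f never used (weakening)
linear: ✗ — p, f never used (weakening)
affine: ✓ — no duplicate uses among g, h, q, p, f
relevant: ✗ — p, f never used (weakening)
unrestricted: ✓ — simply typable at ((Q → Q) → (Q → Q → R) → P) → P; W, C, E all held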